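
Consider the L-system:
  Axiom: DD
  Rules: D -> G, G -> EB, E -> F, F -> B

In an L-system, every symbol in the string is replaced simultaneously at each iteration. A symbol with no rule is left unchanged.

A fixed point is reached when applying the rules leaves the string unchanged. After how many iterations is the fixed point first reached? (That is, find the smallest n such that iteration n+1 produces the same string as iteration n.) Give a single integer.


Step 0: DD
Step 1: GG
Step 2: EBEB
Step 3: FBFB
Step 4: BBBB
Step 5: BBBB  (unchanged — fixed point at step 4)

Answer: 4


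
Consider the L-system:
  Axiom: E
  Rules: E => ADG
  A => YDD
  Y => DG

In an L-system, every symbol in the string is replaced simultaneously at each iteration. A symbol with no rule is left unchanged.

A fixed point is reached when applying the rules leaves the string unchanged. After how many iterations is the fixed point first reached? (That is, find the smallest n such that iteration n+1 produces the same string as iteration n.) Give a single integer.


Answer: 3

Derivation:
Step 0: E
Step 1: ADG
Step 2: YDDDG
Step 3: DGDDDG
Step 4: DGDDDG  (unchanged — fixed point at step 3)


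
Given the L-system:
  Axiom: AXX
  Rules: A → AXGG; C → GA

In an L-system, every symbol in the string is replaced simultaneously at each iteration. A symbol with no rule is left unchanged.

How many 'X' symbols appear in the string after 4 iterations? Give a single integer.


Step 0: AXX  (2 'X')
Step 1: AXGGXX  (3 'X')
Step 2: AXGGXGGXX  (4 'X')
Step 3: AXGGXGGXGGXX  (5 'X')
Step 4: AXGGXGGXGGXGGXX  (6 'X')

Answer: 6


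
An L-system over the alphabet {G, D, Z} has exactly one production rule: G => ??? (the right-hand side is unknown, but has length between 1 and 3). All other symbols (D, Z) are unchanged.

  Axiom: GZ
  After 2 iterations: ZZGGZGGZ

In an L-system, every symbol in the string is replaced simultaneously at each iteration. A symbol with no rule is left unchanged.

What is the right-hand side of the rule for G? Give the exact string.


Trying G => ZGG:
  Step 0: GZ
  Step 1: ZGGZ
  Step 2: ZZGGZGGZ
Matches the given result.

Answer: ZGG


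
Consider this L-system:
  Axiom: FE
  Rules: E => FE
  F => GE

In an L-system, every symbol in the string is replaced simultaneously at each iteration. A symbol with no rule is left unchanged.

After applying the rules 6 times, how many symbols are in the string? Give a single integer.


Step 0: length = 2
Step 1: length = 4
Step 2: length = 7
Step 3: length = 12
Step 4: length = 20
Step 5: length = 33
Step 6: length = 54

Answer: 54


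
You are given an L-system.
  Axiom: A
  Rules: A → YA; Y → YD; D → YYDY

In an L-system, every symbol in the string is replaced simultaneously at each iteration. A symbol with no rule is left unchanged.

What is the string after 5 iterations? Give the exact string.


Answer: YDYYDYYDYDYYDYYDYDYYDYYDYYDYYDYDYYDYYDYDYYDYYDYYDYYDYDYYDYYDYDYYDYYDYA

Derivation:
Step 0: A
Step 1: YA
Step 2: YDYA
Step 3: YDYYDYYDYA
Step 4: YDYYDYYDYDYYDYYDYDYYDYYDYA
Step 5: YDYYDYYDYDYYDYYDYDYYDYYDYYDYYDYDYYDYYDYDYYDYYDYYDYYDYDYYDYYDYDYYDYYDYA


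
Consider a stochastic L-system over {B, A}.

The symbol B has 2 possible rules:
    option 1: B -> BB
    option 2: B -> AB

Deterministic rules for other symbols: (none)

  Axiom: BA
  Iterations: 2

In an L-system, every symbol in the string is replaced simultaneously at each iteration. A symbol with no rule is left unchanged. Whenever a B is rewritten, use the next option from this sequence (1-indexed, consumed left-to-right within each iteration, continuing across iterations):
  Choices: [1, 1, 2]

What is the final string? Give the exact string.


Step 0: BA
Step 1: BBA  (used choices [1])
Step 2: BBABA  (used choices [1, 2])

Answer: BBABA


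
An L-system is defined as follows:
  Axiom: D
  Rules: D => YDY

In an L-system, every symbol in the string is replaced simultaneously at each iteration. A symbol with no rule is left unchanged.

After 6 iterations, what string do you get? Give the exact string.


Step 0: D
Step 1: YDY
Step 2: YYDYY
Step 3: YYYDYYY
Step 4: YYYYDYYYY
Step 5: YYYYYDYYYYY
Step 6: YYYYYYDYYYYYY

Answer: YYYYYYDYYYYYY


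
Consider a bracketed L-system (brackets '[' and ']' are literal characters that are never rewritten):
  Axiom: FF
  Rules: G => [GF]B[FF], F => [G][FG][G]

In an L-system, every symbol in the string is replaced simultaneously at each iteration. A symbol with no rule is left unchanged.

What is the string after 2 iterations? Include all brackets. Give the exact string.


Answer: [[GF]B[FF]][[G][FG][G][GF]B[FF]][[GF]B[FF]][[GF]B[FF]][[G][FG][G][GF]B[FF]][[GF]B[FF]]

Derivation:
Step 0: FF
Step 1: [G][FG][G][G][FG][G]
Step 2: [[GF]B[FF]][[G][FG][G][GF]B[FF]][[GF]B[FF]][[GF]B[FF]][[G][FG][G][GF]B[FF]][[GF]B[FF]]


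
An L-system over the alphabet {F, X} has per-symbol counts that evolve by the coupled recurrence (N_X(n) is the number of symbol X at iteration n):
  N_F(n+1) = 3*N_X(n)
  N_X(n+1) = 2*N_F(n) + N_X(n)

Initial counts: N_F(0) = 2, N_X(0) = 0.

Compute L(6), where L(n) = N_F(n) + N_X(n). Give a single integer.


Answer: 1192

Derivation:
Step 0: N_F=2, N_X=0, L=2
Step 1: N_F=0, N_X=4, L=4
Step 2: N_F=12, N_X=4, L=16
Step 3: N_F=12, N_X=28, L=40
Step 4: N_F=84, N_X=52, L=136
Step 5: N_F=156, N_X=220, L=376
Step 6: N_F=660, N_X=532, L=1192


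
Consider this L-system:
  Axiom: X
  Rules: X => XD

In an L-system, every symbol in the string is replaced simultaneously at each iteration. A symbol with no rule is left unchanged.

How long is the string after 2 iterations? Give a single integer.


Step 0: length = 1
Step 1: length = 2
Step 2: length = 3

Answer: 3


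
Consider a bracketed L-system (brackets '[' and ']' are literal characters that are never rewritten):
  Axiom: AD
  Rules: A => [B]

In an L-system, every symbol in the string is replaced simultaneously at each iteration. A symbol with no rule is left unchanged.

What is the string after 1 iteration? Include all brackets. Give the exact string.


Step 0: AD
Step 1: [B]D

Answer: [B]D


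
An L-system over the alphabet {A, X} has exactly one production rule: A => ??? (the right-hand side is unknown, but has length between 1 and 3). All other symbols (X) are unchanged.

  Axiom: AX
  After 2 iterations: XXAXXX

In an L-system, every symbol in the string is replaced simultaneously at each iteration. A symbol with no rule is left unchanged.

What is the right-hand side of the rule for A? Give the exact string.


Answer: XAX

Derivation:
Trying A => XAX:
  Step 0: AX
  Step 1: XAXX
  Step 2: XXAXXX
Matches the given result.


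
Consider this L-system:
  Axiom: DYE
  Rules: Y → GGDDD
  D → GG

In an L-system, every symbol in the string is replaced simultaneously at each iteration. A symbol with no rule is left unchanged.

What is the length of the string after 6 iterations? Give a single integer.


Answer: 11

Derivation:
Step 0: length = 3
Step 1: length = 8
Step 2: length = 11
Step 3: length = 11
Step 4: length = 11
Step 5: length = 11
Step 6: length = 11


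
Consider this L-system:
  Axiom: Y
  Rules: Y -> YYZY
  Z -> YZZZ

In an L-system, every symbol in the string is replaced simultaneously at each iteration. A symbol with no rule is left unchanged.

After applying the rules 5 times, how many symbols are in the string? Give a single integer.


Answer: 1024

Derivation:
Step 0: length = 1
Step 1: length = 4
Step 2: length = 16
Step 3: length = 64
Step 4: length = 256
Step 5: length = 1024


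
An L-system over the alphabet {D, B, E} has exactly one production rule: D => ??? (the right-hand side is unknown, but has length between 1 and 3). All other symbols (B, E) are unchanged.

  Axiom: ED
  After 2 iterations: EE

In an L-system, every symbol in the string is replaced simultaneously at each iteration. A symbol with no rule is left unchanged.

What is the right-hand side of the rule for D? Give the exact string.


Answer: E

Derivation:
Trying D => E:
  Step 0: ED
  Step 1: EE
  Step 2: EE
Matches the given result.


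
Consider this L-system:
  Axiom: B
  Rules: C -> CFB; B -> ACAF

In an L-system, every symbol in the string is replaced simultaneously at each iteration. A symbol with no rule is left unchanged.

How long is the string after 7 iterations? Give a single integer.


Step 0: length = 1
Step 1: length = 4
Step 2: length = 6
Step 3: length = 11
Step 4: length = 18
Step 5: length = 30
Step 6: length = 49
Step 7: length = 80

Answer: 80


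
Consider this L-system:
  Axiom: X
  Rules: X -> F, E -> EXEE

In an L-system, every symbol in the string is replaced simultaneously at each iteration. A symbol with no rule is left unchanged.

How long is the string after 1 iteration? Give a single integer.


Step 0: length = 1
Step 1: length = 1

Answer: 1


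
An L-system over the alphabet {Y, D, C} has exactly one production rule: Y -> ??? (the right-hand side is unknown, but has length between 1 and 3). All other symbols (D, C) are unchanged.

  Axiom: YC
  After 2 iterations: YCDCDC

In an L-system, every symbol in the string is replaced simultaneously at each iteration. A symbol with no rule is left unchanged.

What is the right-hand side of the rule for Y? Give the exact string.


Answer: YCD

Derivation:
Trying Y -> YCD:
  Step 0: YC
  Step 1: YCDC
  Step 2: YCDCDC
Matches the given result.


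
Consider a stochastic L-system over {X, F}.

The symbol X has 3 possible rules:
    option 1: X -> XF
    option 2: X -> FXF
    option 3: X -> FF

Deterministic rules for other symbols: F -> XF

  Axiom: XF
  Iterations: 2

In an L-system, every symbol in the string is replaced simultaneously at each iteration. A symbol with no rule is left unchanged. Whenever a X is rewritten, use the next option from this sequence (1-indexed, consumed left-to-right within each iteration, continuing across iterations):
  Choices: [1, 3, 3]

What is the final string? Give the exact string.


Answer: FFXFFFXF

Derivation:
Step 0: XF
Step 1: XFXF  (used choices [1])
Step 2: FFXFFFXF  (used choices [3, 3])


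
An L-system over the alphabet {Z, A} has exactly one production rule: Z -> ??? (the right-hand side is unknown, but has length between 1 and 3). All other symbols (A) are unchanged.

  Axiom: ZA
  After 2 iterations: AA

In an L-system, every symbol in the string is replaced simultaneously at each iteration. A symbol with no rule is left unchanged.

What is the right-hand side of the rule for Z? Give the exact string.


Trying Z -> A:
  Step 0: ZA
  Step 1: AA
  Step 2: AA
Matches the given result.

Answer: A


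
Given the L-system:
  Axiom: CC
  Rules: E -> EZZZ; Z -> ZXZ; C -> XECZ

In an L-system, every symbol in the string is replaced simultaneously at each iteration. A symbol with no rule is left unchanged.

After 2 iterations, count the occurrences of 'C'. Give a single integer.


Answer: 2

Derivation:
Step 0: CC  (2 'C')
Step 1: XECZXECZ  (2 'C')
Step 2: XEZZZXECZZXZXEZZZXECZZXZ  (2 'C')


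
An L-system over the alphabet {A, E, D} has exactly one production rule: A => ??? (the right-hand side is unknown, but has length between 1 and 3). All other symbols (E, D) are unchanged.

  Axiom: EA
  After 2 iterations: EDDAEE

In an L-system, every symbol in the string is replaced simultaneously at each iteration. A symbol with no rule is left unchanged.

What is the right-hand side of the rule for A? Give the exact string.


Trying A => DAE:
  Step 0: EA
  Step 1: EDAE
  Step 2: EDDAEE
Matches the given result.

Answer: DAE


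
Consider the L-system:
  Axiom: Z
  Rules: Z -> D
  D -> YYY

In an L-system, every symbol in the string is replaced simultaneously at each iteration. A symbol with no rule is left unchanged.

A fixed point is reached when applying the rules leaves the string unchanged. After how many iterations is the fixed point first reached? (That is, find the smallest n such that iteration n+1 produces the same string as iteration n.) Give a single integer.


Step 0: Z
Step 1: D
Step 2: YYY
Step 3: YYY  (unchanged — fixed point at step 2)

Answer: 2


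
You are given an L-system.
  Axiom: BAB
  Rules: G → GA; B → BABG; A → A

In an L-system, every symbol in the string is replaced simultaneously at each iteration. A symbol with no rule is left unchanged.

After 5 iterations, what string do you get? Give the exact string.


Step 0: BAB
Step 1: BABGABABG
Step 2: BABGABABGGAABABGABABGGA
Step 3: BABGABABGGAABABGABABGGAGAAABABGABABGGAABABGABABGGAGAA
Step 4: BABGABABGGAABABGABABGGAGAAABABGABABGGAABABGABABGGAGAAGAAAABABGABABGGAABABGABABGGAGAAABABGABABGGAABABGABABGGAGAAGAAA
Step 5: BABGABABGGAABABGABABGGAGAAABABGABABGGAABABGABABGGAGAAGAAAABABGABABGGAABABGABABGGAGAAABABGABABGGAABABGABABGGAGAAGAAAGAAAAABABGABABGGAABABGABABGGAGAAABABGABABGGAABABGABABGGAGAAGAAAABABGABABGGAABABGABABGGAGAAABABGABABGGAABABGABABGGAGAAGAAAGAAAA

Answer: BABGABABGGAABABGABABGGAGAAABABGABABGGAABABGABABGGAGAAGAAAABABGABABGGAABABGABABGGAGAAABABGABABGGAABABGABABGGAGAAGAAAGAAAAABABGABABGGAABABGABABGGAGAAABABGABABGGAABABGABABGGAGAAGAAAABABGABABGGAABABGABABGGAGAAABABGABABGGAABABGABABGGAGAAGAAAGAAAA


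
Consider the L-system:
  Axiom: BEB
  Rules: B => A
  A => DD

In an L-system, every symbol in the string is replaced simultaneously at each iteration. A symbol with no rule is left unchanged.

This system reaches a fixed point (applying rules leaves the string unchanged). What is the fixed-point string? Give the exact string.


Answer: DDEDD

Derivation:
Step 0: BEB
Step 1: AEA
Step 2: DDEDD
Step 3: DDEDD  (unchanged — fixed point at step 2)


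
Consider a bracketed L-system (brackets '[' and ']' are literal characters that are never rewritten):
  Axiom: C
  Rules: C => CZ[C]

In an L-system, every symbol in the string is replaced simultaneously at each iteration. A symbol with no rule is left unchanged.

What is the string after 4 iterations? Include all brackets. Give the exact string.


Answer: CZ[C]Z[CZ[C]]Z[CZ[C]Z[CZ[C]]]Z[CZ[C]Z[CZ[C]]Z[CZ[C]Z[CZ[C]]]]

Derivation:
Step 0: C
Step 1: CZ[C]
Step 2: CZ[C]Z[CZ[C]]
Step 3: CZ[C]Z[CZ[C]]Z[CZ[C]Z[CZ[C]]]
Step 4: CZ[C]Z[CZ[C]]Z[CZ[C]Z[CZ[C]]]Z[CZ[C]Z[CZ[C]]Z[CZ[C]Z[CZ[C]]]]


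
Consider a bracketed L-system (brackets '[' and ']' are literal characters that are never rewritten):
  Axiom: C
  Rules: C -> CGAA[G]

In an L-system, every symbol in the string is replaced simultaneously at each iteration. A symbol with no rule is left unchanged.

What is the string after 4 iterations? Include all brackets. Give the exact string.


Answer: CGAA[G]GAA[G]GAA[G]GAA[G]

Derivation:
Step 0: C
Step 1: CGAA[G]
Step 2: CGAA[G]GAA[G]
Step 3: CGAA[G]GAA[G]GAA[G]
Step 4: CGAA[G]GAA[G]GAA[G]GAA[G]


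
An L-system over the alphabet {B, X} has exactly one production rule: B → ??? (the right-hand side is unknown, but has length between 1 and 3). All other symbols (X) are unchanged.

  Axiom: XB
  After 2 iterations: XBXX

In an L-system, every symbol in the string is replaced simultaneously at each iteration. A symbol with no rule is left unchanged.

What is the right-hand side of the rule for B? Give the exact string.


Answer: BX

Derivation:
Trying B → BX:
  Step 0: XB
  Step 1: XBX
  Step 2: XBXX
Matches the given result.


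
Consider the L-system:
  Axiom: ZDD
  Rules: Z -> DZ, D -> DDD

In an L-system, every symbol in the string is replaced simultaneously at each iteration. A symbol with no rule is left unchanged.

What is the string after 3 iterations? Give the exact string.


Answer: DDDDDDDDDDDDDZDDDDDDDDDDDDDDDDDDDDDDDDDDDDDDDDDDDDDDDDDDDDDDDDDDDDDD

Derivation:
Step 0: ZDD
Step 1: DZDDDDDD
Step 2: DDDDZDDDDDDDDDDDDDDDDDD
Step 3: DDDDDDDDDDDDDZDDDDDDDDDDDDDDDDDDDDDDDDDDDDDDDDDDDDDDDDDDDDDDDDDDDDDD


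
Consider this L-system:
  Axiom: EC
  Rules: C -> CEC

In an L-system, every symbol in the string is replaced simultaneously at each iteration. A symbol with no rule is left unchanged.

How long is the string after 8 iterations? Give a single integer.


Answer: 512

Derivation:
Step 0: length = 2
Step 1: length = 4
Step 2: length = 8
Step 3: length = 16
Step 4: length = 32
Step 5: length = 64
Step 6: length = 128
Step 7: length = 256
Step 8: length = 512


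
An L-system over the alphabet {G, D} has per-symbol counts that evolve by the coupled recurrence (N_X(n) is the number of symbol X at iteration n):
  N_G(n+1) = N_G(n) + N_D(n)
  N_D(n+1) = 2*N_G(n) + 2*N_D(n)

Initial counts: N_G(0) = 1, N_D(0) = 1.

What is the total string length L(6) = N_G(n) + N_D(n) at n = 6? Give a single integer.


Answer: 1458

Derivation:
Step 0: N_G=1, N_D=1, L=2
Step 1: N_G=2, N_D=4, L=6
Step 2: N_G=6, N_D=12, L=18
Step 3: N_G=18, N_D=36, L=54
Step 4: N_G=54, N_D=108, L=162
Step 5: N_G=162, N_D=324, L=486
Step 6: N_G=486, N_D=972, L=1458


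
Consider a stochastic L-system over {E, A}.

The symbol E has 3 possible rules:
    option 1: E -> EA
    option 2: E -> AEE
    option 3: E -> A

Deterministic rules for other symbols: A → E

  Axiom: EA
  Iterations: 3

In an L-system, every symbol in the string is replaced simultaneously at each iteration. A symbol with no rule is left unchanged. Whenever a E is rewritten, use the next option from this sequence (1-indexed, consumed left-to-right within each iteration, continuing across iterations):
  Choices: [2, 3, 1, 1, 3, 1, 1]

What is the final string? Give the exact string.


Step 0: EA
Step 1: AEEE  (used choices [2])
Step 2: EAEAEA  (used choices [3, 1, 1])
Step 3: AEEAEEAE  (used choices [3, 1, 1])

Answer: AEEAEEAE


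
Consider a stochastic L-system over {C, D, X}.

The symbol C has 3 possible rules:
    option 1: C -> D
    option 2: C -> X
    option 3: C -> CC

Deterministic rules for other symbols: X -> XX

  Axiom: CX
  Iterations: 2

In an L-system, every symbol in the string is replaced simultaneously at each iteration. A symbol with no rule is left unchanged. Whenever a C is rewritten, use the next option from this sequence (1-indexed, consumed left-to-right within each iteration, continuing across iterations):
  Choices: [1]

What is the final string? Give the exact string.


Step 0: CX
Step 1: DXX  (used choices [1])
Step 2: DXXXX  (used choices [])

Answer: DXXXX


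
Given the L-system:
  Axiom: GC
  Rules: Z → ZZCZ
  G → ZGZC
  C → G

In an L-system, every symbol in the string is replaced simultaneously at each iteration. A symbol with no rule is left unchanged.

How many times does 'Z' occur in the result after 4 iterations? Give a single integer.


Answer: 122

Derivation:
Step 0: GC  (0 'Z')
Step 1: ZGZCG  (2 'Z')
Step 2: ZZCZZGZCZZCZGZGZC  (10 'Z')
Step 3: ZZCZZZCZGZZCZZZCZZGZCZZCZGZZCZZZCZGZZCZZGZCZZCZZGZCZZCZG  (36 'Z')
Step 4: ZZCZZZCZGZZCZZZCZZZCZGZZCZZGZCZZCZZZCZGZZCZZZCZZZCZGZZCZZZCZZGZCZZCZGZZCZZZCZGZZCZZGZCZZCZZZCZGZZCZZZCZZZCZGZZCZZGZCZZCZZZCZGZZCZZZCZZGZCZZCZGZZCZZZCZGZZCZZZCZZGZCZZCZGZZCZZZCZGZZCZZGZC  (122 'Z')


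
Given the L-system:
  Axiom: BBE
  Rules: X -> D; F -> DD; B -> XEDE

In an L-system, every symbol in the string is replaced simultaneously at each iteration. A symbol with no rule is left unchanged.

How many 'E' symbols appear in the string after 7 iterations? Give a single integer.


Answer: 5

Derivation:
Step 0: BBE  (1 'E')
Step 1: XEDEXEDEE  (5 'E')
Step 2: DEDEDEDEE  (5 'E')
Step 3: DEDEDEDEE  (5 'E')
Step 4: DEDEDEDEE  (5 'E')
Step 5: DEDEDEDEE  (5 'E')
Step 6: DEDEDEDEE  (5 'E')
Step 7: DEDEDEDEE  (5 'E')


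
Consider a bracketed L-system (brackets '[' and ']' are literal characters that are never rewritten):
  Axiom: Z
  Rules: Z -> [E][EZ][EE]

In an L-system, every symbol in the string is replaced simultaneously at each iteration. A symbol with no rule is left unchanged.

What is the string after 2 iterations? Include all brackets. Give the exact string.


Answer: [E][E[E][EZ][EE]][EE]

Derivation:
Step 0: Z
Step 1: [E][EZ][EE]
Step 2: [E][E[E][EZ][EE]][EE]


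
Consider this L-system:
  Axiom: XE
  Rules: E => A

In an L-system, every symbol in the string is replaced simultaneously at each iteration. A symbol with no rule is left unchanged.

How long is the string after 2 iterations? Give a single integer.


Answer: 2

Derivation:
Step 0: length = 2
Step 1: length = 2
Step 2: length = 2


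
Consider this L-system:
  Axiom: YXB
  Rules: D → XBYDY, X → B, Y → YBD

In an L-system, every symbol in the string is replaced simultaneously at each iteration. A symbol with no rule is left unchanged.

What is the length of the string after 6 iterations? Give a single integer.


Answer: 339

Derivation:
Step 0: length = 3
Step 1: length = 5
Step 2: length = 11
Step 3: length = 25
Step 4: length = 59
Step 5: length = 141
Step 6: length = 339


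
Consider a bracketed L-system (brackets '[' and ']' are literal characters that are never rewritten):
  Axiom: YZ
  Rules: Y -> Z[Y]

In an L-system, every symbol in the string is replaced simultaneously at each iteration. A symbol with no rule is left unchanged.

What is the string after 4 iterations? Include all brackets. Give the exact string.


Answer: Z[Z[Z[Z[Y]]]]Z

Derivation:
Step 0: YZ
Step 1: Z[Y]Z
Step 2: Z[Z[Y]]Z
Step 3: Z[Z[Z[Y]]]Z
Step 4: Z[Z[Z[Z[Y]]]]Z


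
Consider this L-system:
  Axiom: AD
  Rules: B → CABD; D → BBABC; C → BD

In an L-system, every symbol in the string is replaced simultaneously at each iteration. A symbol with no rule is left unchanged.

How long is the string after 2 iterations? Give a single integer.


Answer: 16

Derivation:
Step 0: length = 2
Step 1: length = 6
Step 2: length = 16


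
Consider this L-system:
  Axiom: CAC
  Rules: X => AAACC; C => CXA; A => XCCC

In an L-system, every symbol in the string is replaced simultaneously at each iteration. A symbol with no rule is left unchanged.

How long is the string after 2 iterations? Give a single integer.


Step 0: length = 3
Step 1: length = 10
Step 2: length = 38

Answer: 38


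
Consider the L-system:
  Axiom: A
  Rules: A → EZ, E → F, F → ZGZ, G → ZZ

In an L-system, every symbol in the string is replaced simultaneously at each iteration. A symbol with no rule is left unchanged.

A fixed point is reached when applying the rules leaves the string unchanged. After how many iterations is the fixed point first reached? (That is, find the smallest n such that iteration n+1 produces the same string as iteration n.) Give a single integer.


Step 0: A
Step 1: EZ
Step 2: FZ
Step 3: ZGZZ
Step 4: ZZZZZ
Step 5: ZZZZZ  (unchanged — fixed point at step 4)

Answer: 4


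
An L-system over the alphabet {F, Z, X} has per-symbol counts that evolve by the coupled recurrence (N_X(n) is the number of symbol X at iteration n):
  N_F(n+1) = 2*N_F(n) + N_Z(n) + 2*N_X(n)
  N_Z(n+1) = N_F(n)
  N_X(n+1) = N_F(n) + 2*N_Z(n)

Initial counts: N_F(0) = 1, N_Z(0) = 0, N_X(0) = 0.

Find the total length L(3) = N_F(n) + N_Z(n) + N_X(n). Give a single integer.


Answer: 42

Derivation:
Step 0: N_F=1, N_Z=0, N_X=0, L=1
Step 1: N_F=2, N_Z=1, N_X=1, L=4
Step 2: N_F=7, N_Z=2, N_X=4, L=13
Step 3: N_F=24, N_Z=7, N_X=11, L=42


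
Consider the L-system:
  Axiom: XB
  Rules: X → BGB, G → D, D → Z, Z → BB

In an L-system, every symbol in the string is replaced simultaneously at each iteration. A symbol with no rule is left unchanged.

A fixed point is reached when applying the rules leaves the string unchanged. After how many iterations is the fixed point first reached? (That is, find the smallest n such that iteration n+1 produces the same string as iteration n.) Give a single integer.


Answer: 4

Derivation:
Step 0: XB
Step 1: BGBB
Step 2: BDBB
Step 3: BZBB
Step 4: BBBBB
Step 5: BBBBB  (unchanged — fixed point at step 4)


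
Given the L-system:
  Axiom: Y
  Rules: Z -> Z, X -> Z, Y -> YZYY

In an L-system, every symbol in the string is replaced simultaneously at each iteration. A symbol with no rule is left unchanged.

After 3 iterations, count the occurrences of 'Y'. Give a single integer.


Step 0: Y  (1 'Y')
Step 1: YZYY  (3 'Y')
Step 2: YZYYZYZYYYZYY  (9 'Y')
Step 3: YZYYZYZYYYZYYZYZYYZYZYYYZYYYZYYZYZYYYZYY  (27 'Y')

Answer: 27


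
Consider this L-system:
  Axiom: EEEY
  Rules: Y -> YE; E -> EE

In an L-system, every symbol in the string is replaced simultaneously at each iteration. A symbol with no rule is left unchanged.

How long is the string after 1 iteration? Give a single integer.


Step 0: length = 4
Step 1: length = 8

Answer: 8


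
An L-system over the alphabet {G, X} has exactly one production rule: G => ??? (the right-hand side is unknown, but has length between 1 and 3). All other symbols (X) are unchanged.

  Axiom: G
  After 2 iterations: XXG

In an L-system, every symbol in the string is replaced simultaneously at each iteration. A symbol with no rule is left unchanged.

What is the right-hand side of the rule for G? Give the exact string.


Answer: XG

Derivation:
Trying G => XG:
  Step 0: G
  Step 1: XG
  Step 2: XXG
Matches the given result.


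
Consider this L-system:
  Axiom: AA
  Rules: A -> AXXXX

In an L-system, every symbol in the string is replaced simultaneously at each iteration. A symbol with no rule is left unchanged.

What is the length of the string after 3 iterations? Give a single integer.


Answer: 26

Derivation:
Step 0: length = 2
Step 1: length = 10
Step 2: length = 18
Step 3: length = 26


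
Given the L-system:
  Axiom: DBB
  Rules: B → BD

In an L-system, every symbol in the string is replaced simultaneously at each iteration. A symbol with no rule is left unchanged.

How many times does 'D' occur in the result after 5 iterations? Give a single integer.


Step 0: DBB  (1 'D')
Step 1: DBDBD  (3 'D')
Step 2: DBDDBDD  (5 'D')
Step 3: DBDDDBDDD  (7 'D')
Step 4: DBDDDDBDDDD  (9 'D')
Step 5: DBDDDDDBDDDDD  (11 'D')

Answer: 11


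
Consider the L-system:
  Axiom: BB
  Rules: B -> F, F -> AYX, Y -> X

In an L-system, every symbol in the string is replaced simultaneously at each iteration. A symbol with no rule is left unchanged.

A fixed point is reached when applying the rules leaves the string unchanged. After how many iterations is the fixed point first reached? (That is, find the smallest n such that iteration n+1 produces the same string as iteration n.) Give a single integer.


Step 0: BB
Step 1: FF
Step 2: AYXAYX
Step 3: AXXAXX
Step 4: AXXAXX  (unchanged — fixed point at step 3)

Answer: 3


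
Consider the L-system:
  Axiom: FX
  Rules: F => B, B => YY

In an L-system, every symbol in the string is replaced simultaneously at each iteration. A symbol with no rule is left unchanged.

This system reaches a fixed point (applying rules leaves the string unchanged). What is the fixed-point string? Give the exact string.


Answer: YYX

Derivation:
Step 0: FX
Step 1: BX
Step 2: YYX
Step 3: YYX  (unchanged — fixed point at step 2)


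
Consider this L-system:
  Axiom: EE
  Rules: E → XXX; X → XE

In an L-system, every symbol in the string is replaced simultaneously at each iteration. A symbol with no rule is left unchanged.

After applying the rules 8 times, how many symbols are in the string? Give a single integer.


Step 0: length = 2
Step 1: length = 6
Step 2: length = 12
Step 3: length = 30
Step 4: length = 66
Step 5: length = 156
Step 6: length = 354
Step 7: length = 822
Step 8: length = 1884

Answer: 1884


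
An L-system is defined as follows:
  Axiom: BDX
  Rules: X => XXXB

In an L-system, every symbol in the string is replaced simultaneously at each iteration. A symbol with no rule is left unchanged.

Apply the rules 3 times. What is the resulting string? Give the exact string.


Answer: BDXXXBXXXBXXXBBXXXBXXXBXXXBBXXXBXXXBXXXBBB

Derivation:
Step 0: BDX
Step 1: BDXXXB
Step 2: BDXXXBXXXBXXXBB
Step 3: BDXXXBXXXBXXXBBXXXBXXXBXXXBBXXXBXXXBXXXBBB


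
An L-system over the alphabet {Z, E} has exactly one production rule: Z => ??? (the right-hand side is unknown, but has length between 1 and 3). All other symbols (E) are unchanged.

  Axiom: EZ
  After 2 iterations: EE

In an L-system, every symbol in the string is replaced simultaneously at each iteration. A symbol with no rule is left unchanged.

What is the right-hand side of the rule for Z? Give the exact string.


Answer: E

Derivation:
Trying Z => E:
  Step 0: EZ
  Step 1: EE
  Step 2: EE
Matches the given result.


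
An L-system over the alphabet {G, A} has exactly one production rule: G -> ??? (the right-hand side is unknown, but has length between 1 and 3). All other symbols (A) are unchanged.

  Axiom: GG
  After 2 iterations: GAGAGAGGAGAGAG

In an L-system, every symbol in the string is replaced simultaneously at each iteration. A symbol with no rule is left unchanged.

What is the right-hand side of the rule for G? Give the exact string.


Answer: GAG

Derivation:
Trying G -> GAG:
  Step 0: GG
  Step 1: GAGGAG
  Step 2: GAGAGAGGAGAGAG
Matches the given result.


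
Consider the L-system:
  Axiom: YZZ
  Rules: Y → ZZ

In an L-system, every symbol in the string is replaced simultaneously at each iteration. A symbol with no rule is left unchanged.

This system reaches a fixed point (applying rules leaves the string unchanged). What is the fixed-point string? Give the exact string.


Step 0: YZZ
Step 1: ZZZZ
Step 2: ZZZZ  (unchanged — fixed point at step 1)

Answer: ZZZZ


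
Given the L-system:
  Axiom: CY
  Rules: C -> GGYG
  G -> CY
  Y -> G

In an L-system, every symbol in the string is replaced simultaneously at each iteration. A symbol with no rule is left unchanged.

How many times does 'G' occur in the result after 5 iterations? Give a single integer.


Step 0: CY  (0 'G')
Step 1: GGYGG  (4 'G')
Step 2: CYCYGCYCY  (1 'G')
Step 3: GGYGGGGYGGCYGGYGGGGYGG  (16 'G')
Step 4: CYCYGCYCYCYCYGCYCYGGYGGCYCYGCYCYCYCYGCYCY  (8 'G')
Step 5: GGYGGGGYGGCYGGYGGGGYGGGGYGGGGYGGCYGGYGGGGYGGCYCYGCYCYGGYGGGGYGGCYGGYGGGGYGGGGYGGGGYGGCYGGYGGGGYGG  (65 'G')

Answer: 65


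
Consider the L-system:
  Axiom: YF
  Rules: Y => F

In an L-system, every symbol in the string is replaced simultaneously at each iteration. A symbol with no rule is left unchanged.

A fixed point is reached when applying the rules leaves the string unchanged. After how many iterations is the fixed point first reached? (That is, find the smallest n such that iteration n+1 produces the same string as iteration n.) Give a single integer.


Step 0: YF
Step 1: FF
Step 2: FF  (unchanged — fixed point at step 1)

Answer: 1


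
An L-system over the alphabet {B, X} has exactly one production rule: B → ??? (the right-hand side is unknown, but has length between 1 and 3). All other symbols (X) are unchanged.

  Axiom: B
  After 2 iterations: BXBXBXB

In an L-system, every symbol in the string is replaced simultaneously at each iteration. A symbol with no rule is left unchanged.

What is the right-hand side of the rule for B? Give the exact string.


Answer: BXB

Derivation:
Trying B → BXB:
  Step 0: B
  Step 1: BXB
  Step 2: BXBXBXB
Matches the given result.


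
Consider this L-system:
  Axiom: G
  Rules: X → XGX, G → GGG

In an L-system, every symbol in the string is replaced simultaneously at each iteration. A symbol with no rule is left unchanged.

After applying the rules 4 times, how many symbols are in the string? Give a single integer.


Answer: 81

Derivation:
Step 0: length = 1
Step 1: length = 3
Step 2: length = 9
Step 3: length = 27
Step 4: length = 81


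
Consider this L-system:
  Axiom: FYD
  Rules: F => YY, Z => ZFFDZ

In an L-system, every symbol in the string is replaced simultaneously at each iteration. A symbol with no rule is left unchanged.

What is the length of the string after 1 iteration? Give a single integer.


Answer: 4

Derivation:
Step 0: length = 3
Step 1: length = 4


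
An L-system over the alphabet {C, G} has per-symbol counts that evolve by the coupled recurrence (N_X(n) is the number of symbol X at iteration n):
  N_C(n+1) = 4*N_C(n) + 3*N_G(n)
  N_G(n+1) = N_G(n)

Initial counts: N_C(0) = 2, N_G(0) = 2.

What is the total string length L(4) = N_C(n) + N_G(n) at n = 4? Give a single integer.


Answer: 1024

Derivation:
Step 0: N_C=2, N_G=2, L=4
Step 1: N_C=14, N_G=2, L=16
Step 2: N_C=62, N_G=2, L=64
Step 3: N_C=254, N_G=2, L=256
Step 4: N_C=1022, N_G=2, L=1024


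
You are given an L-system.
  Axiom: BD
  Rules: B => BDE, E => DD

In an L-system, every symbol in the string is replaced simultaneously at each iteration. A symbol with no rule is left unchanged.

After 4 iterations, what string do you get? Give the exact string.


Answer: BDEDDDDDDDDDD

Derivation:
Step 0: BD
Step 1: BDED
Step 2: BDEDDDD
Step 3: BDEDDDDDDD
Step 4: BDEDDDDDDDDDD


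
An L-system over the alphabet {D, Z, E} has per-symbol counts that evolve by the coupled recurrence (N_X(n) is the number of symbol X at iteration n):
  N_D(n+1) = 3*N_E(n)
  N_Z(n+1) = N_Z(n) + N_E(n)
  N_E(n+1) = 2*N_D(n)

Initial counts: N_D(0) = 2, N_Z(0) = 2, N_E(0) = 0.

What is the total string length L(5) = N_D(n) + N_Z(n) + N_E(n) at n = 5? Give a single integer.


Step 0: N_D=2, N_Z=2, N_E=0, L=4
Step 1: N_D=0, N_Z=2, N_E=4, L=6
Step 2: N_D=12, N_Z=6, N_E=0, L=18
Step 3: N_D=0, N_Z=6, N_E=24, L=30
Step 4: N_D=72, N_Z=30, N_E=0, L=102
Step 5: N_D=0, N_Z=30, N_E=144, L=174

Answer: 174


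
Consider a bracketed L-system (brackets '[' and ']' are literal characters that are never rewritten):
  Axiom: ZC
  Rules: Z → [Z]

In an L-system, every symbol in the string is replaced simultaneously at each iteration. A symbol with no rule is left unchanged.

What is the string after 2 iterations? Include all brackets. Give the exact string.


Answer: [[Z]]C

Derivation:
Step 0: ZC
Step 1: [Z]C
Step 2: [[Z]]C


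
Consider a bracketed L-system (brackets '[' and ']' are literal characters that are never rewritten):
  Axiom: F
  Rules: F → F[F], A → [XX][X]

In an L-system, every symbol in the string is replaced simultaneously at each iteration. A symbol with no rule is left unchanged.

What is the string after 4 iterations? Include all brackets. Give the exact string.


Answer: F[F][F[F]][F[F][F[F]]][F[F][F[F]][F[F][F[F]]]]

Derivation:
Step 0: F
Step 1: F[F]
Step 2: F[F][F[F]]
Step 3: F[F][F[F]][F[F][F[F]]]
Step 4: F[F][F[F]][F[F][F[F]]][F[F][F[F]][F[F][F[F]]]]


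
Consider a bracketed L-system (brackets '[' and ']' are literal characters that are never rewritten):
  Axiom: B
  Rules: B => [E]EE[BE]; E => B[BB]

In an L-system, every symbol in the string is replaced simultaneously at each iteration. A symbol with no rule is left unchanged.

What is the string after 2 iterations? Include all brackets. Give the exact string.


Step 0: B
Step 1: [E]EE[BE]
Step 2: [B[BB]]B[BB]B[BB][[E]EE[BE]B[BB]]

Answer: [B[BB]]B[BB]B[BB][[E]EE[BE]B[BB]]


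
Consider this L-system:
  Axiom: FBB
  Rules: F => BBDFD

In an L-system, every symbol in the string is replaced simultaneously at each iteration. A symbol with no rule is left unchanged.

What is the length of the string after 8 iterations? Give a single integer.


Step 0: length = 3
Step 1: length = 7
Step 2: length = 11
Step 3: length = 15
Step 4: length = 19
Step 5: length = 23
Step 6: length = 27
Step 7: length = 31
Step 8: length = 35

Answer: 35


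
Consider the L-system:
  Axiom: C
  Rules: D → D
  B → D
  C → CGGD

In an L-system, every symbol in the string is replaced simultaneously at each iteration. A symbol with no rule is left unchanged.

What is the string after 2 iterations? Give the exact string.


Answer: CGGDGGD

Derivation:
Step 0: C
Step 1: CGGD
Step 2: CGGDGGD


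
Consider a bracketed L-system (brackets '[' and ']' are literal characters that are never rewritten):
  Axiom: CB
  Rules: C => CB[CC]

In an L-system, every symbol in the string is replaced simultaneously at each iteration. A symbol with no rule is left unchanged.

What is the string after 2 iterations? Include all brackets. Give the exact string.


Answer: CB[CC]B[CB[CC]CB[CC]]B

Derivation:
Step 0: CB
Step 1: CB[CC]B
Step 2: CB[CC]B[CB[CC]CB[CC]]B


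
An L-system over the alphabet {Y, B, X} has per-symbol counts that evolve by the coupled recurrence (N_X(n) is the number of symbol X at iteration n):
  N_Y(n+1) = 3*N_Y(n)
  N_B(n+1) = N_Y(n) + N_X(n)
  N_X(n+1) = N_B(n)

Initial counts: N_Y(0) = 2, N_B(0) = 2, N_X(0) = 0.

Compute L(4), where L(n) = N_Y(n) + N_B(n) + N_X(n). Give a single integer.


Answer: 244

Derivation:
Step 0: N_Y=2, N_B=2, N_X=0, L=4
Step 1: N_Y=6, N_B=2, N_X=2, L=10
Step 2: N_Y=18, N_B=8, N_X=2, L=28
Step 3: N_Y=54, N_B=20, N_X=8, L=82
Step 4: N_Y=162, N_B=62, N_X=20, L=244


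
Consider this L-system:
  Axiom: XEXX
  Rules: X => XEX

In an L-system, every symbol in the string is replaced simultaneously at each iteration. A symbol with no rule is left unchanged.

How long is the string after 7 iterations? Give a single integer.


Answer: 766

Derivation:
Step 0: length = 4
Step 1: length = 10
Step 2: length = 22
Step 3: length = 46
Step 4: length = 94
Step 5: length = 190
Step 6: length = 382
Step 7: length = 766


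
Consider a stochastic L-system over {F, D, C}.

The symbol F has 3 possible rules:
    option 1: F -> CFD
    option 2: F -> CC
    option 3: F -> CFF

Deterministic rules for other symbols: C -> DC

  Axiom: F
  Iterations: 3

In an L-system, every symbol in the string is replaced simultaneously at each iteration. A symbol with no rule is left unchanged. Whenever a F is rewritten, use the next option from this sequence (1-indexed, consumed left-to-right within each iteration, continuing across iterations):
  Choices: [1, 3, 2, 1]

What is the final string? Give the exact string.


Answer: DDCDCCCCFDD

Derivation:
Step 0: F
Step 1: CFD  (used choices [1])
Step 2: DCCFFD  (used choices [3])
Step 3: DDCDCCCCFDD  (used choices [2, 1])


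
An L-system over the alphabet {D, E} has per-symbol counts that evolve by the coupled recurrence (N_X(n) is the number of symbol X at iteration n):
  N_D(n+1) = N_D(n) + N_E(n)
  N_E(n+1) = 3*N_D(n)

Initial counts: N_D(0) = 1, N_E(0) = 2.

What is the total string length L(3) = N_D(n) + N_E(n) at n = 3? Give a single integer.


Answer: 33

Derivation:
Step 0: N_D=1, N_E=2, L=3
Step 1: N_D=3, N_E=3, L=6
Step 2: N_D=6, N_E=9, L=15
Step 3: N_D=15, N_E=18, L=33


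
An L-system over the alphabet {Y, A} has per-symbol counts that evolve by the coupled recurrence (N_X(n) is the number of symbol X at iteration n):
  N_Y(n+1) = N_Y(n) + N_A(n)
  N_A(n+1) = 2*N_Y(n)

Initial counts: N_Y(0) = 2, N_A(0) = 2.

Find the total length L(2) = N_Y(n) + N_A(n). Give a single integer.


Step 0: N_Y=2, N_A=2, L=4
Step 1: N_Y=4, N_A=4, L=8
Step 2: N_Y=8, N_A=8, L=16

Answer: 16


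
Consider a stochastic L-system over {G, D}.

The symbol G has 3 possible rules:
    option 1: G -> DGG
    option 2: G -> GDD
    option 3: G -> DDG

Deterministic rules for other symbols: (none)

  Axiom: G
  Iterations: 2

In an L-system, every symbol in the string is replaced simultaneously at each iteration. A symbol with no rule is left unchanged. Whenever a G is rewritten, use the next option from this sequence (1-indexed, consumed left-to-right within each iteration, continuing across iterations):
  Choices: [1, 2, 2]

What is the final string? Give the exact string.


Step 0: G
Step 1: DGG  (used choices [1])
Step 2: DGDDGDD  (used choices [2, 2])

Answer: DGDDGDD


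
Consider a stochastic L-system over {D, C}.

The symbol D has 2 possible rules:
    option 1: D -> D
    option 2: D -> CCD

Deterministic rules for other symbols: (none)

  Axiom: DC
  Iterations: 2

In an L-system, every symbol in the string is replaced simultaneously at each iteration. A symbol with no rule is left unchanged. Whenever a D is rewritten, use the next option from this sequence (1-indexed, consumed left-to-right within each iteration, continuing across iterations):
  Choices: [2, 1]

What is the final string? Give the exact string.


Answer: CCDC

Derivation:
Step 0: DC
Step 1: CCDC  (used choices [2])
Step 2: CCDC  (used choices [1])


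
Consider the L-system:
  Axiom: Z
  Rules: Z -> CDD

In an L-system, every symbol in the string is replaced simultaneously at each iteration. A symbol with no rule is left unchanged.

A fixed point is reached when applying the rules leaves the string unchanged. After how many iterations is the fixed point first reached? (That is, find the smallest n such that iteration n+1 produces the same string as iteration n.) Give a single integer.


Answer: 1

Derivation:
Step 0: Z
Step 1: CDD
Step 2: CDD  (unchanged — fixed point at step 1)
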